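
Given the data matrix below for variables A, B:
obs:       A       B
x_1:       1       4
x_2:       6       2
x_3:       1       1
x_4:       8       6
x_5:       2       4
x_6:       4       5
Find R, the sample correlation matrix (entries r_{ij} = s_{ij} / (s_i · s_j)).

Step 1 — column means:
  mean(A) = (1 + 6 + 1 + 8 + 2 + 4) / 6 = 22/6 = 3.6667
  mean(B) = (4 + 2 + 1 + 6 + 4 + 5) / 6 = 22/6 = 3.6667

Step 2 — sample variances and covariances s[i,j] = (1/(n-1)) · Σ_k (x_{k,i} - mean_i) · (x_{k,j} - mean_j), with n-1 = 5:
  s[A,A] = ((-2.6667)·(-2.6667) + (2.3333)·(2.3333) + (-2.6667)·(-2.6667) + (4.3333)·(4.3333) + (-1.6667)·(-1.6667) + (0.3333)·(0.3333)) / 5 = 41.3333/5 = 8.2667
  s[A,B] = ((-2.6667)·(0.3333) + (2.3333)·(-1.6667) + (-2.6667)·(-2.6667) + (4.3333)·(2.3333) + (-1.6667)·(0.3333) + (0.3333)·(1.3333)) / 5 = 12.3333/5 = 2.4667
  s[B,B] = ((0.3333)·(0.3333) + (-1.6667)·(-1.6667) + (-2.6667)·(-2.6667) + (2.3333)·(2.3333) + (0.3333)·(0.3333) + (1.3333)·(1.3333)) / 5 = 17.3333/5 = 3.4667
  Sample standard deviations s_i = √(s[i,i]):
  s(A) = √(8.2667) = 2.8752
  s(B) = √(3.4667) = 1.8619

Step 3 — r_{ij} = s_{ij} / (s_i · s_j):
  r[A,A] = 1 (diagonal).
  r[A,B] = 2.4667 / (2.8752 · 1.8619) = 2.4667 / 5.3533 = 0.4608
  r[B,B] = 1 (diagonal).

R is symmetric with unit diagonal. Assembling:

R = [[1, 0.4608],
 [0.4608, 1]]


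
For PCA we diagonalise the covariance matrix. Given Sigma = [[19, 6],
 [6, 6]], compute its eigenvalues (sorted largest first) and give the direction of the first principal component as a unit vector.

Step 1 — characteristic polynomial of 2×2 Sigma:
  det(Sigma - λI) = λ² - trace · λ + det = 0.
  trace = 19 + 6 = 25, det = 19·6 - (6)² = 78.
Step 2 — discriminant:
  Δ = trace² - 4·det = 625 - 312 = 313.
Step 3 — eigenvalues:
  λ = (trace ± √Δ)/2 = (25 ± 17.6918)/2,
  λ_1 = 21.3459,  λ_2 = 3.6541.

Step 4 — unit eigenvector for λ_1: solve (Sigma - λ_1 I)v = 0. First row:
  (19 - 21.3459)·v_x + (6)·v_y = 0, i.e. (-2.3459)·v_x + (6)·v_y = 0,
  so v ∝ (b, λ_1 - a) = (6, 2.3459) = u.
  ||u|| = √((6)² + (2.3459)²) = √(41.5033) ≈ 6.4423,
  v_1 = u/||u|| ≈ (0.9313, 0.3641) (||v_1|| = 1).

λ_1 = 21.3459,  λ_2 = 3.6541;  v_1 ≈ (0.9313, 0.3641)


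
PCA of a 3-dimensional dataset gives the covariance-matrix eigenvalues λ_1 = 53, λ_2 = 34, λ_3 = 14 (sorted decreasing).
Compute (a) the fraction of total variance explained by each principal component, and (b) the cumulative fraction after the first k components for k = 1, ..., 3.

Step 1 — total variance = trace(Sigma) = Σ λ_i = 53 + 34 + 14 = 101.

Step 2 — fraction explained by component i = λ_i / Σ λ:
  PC1: 53/101 = 0.5248
  PC2: 34/101 = 0.3366
  PC3: 14/101 = 0.1386

Step 3 — cumulative fraction after k components = (λ_1 + ... + λ_k) / Σ λ:
  k = 1: 53/101 = 0.5248
  k = 2: (53 + 34)/101 = 87/101 = 0.8614
  k = 3: (53 + 34 + 14)/101 = 101/101 = 1

Summary (fraction, with percent):

explained: PC1 0.5248 (52.48%), PC2 0.3366 (33.66%), PC3 0.1386 (13.86%);  cumulative: 0.5248, 0.8614, 1


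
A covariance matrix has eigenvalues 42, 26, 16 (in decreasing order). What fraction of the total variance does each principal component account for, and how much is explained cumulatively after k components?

Step 1 — total variance = trace(Sigma) = Σ λ_i = 42 + 26 + 16 = 84.

Step 2 — fraction explained by component i = λ_i / Σ λ:
  PC1: 42/84 = 0.5
  PC2: 26/84 = 0.3095
  PC3: 16/84 = 0.1905

Step 3 — cumulative fraction after k components = (λ_1 + ... + λ_k) / Σ λ:
  k = 1: 42/84 = 0.5
  k = 2: (42 + 26)/84 = 68/84 = 0.8095
  k = 3: (42 + 26 + 16)/84 = 84/84 = 1

Summary (fraction, with percent):

explained: PC1 0.5 (50%), PC2 0.3095 (30.95%), PC3 0.1905 (19.05%);  cumulative: 0.5, 0.8095, 1


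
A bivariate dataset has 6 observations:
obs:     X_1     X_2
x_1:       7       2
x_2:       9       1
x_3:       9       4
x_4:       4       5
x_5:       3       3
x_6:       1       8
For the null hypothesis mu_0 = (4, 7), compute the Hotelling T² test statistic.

Step 1 — sample mean vector:
  mean(X_1) = (7 + 9 + 9 + 4 + 3 + 1) / 6 = 33/6 = 5.5
  mean(X_2) = (2 + 1 + 4 + 5 + 3 + 8) / 6 = 23/6 = 3.8333
  x̄ = (5.5, 3.8333),  deviation x̄ - mu_0 = (5.5, 3.8333) - (4, 7) = (1.5, -3.1667).

Step 2 — sample covariance matrix, S[i,j] = (1/(n-1)) · Σ_k (x_{k,i} - mean_i) · (x_{k,j} - mean_j), divisor n-1 = 5:
  S[X_1,X_1] = ((1.5)·(1.5) + (3.5)·(3.5) + (3.5)·(3.5) + (-1.5)·(-1.5) + (-2.5)·(-2.5) + (-4.5)·(-4.5)) / 5 = 55.5/5 = 11.1
  S[X_1,X_2] = ((1.5)·(-1.8333) + (3.5)·(-2.8333) + (3.5)·(0.1667) + (-1.5)·(1.1667) + (-2.5)·(-0.8333) + (-4.5)·(4.1667)) / 5 = -30.5/5 = -6.1
  S[X_2,X_2] = ((-1.8333)·(-1.8333) + (-2.8333)·(-2.8333) + (0.1667)·(0.1667) + (1.1667)·(1.1667) + (-0.8333)·(-0.8333) + (4.1667)·(4.1667)) / 5 = 30.8333/5 = 6.1667
  S = [[11.1, -6.1],
 [-6.1, 6.1667]].

Step 3 — invert S. det(S) = 11.1·6.1667 - (-6.1)² = 31.24.
  S^{-1} = (1/det) · [[d, -b], [-b, a]] = [[0.1974, 0.1953],
 [0.1953, 0.3553]].

Step 4 — quadratic form (x̄ - mu_0)^T · S^{-1} · (x̄ - mu_0):
  S^{-1} · (x̄ - mu_0) = (-0.3222, -0.8323),
  (x̄ - mu_0)^T · [...] = (1.5)·(-0.3222) + (-3.1667)·(-0.8323) = 2.1522.

Step 5 — scale by n: T² = 6 · 2.1522 = 12.9129.

T² ≈ 12.9129


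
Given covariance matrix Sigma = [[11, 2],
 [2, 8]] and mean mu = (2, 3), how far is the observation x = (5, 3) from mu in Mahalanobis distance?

Step 1 — centre the observation: (x - mu) = (3, 0).

Step 2 — invert Sigma. det(Sigma) = 11·8 - (2)² = 84.
  Sigma^{-1} = (1/det) · [[d, -b], [-b, a]] = [[0.0952, -0.0238],
 [-0.0238, 0.131]].

Step 3 — form the quadratic (x - mu)^T · Sigma^{-1} · (x - mu):
  Sigma^{-1} · (x - mu) = (0.2857, -0.0714).
  (x - mu)^T · [Sigma^{-1} · (x - mu)] = (3)·(0.2857) + (0)·(-0.0714) = 0.8571.

Step 4 — take square root: d = √(0.8571) ≈ 0.9258.

d(x, mu) = √(0.8571) ≈ 0.9258


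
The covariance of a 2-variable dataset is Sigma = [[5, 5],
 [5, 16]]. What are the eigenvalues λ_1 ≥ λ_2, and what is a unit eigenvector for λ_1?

Step 1 — characteristic polynomial of 2×2 Sigma:
  det(Sigma - λI) = λ² - trace · λ + det = 0.
  trace = 5 + 16 = 21, det = 5·16 - (5)² = 55.
Step 2 — discriminant:
  Δ = trace² - 4·det = 441 - 220 = 221.
Step 3 — eigenvalues:
  λ = (trace ± √Δ)/2 = (21 ± 14.8661)/2,
  λ_1 = 17.933,  λ_2 = 3.067.

Step 4 — unit eigenvector for λ_1: solve (Sigma - λ_1 I)v = 0. First row:
  (5 - 17.933)·v_x + (5)·v_y = 0, i.e. (-12.933)·v_x + (5)·v_y = 0,
  so v ∝ (b, λ_1 - a) = (5, 12.933) = u.
  ||u|| = √((5)² + (12.933)²) = √(192.2634) ≈ 13.8659,
  v_1 = u/||u|| ≈ (0.3606, 0.9327) (||v_1|| = 1).

λ_1 = 17.933,  λ_2 = 3.067;  v_1 ≈ (0.3606, 0.9327)


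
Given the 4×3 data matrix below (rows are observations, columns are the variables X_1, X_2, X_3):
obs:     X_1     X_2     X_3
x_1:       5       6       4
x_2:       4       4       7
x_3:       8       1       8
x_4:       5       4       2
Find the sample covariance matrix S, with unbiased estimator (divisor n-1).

Step 1 — column means:
  mean(X_1) = (5 + 4 + 8 + 5) / 4 = 22/4 = 5.5
  mean(X_2) = (6 + 4 + 1 + 4) / 4 = 15/4 = 3.75
  mean(X_3) = (4 + 7 + 8 + 2) / 4 = 21/4 = 5.25

Step 2 — sample covariance S[i,j] = (1/(n-1)) · Σ_k (x_{k,i} - mean_i) · (x_{k,j} - mean_j), with n-1 = 3.
  S[X_1,X_1] = ((-0.5)·(-0.5) + (-1.5)·(-1.5) + (2.5)·(2.5) + (-0.5)·(-0.5)) / 3 = 9/3 = 3
  S[X_1,X_2] = ((-0.5)·(2.25) + (-1.5)·(0.25) + (2.5)·(-2.75) + (-0.5)·(0.25)) / 3 = -8.5/3 = -2.8333
  S[X_1,X_3] = ((-0.5)·(-1.25) + (-1.5)·(1.75) + (2.5)·(2.75) + (-0.5)·(-3.25)) / 3 = 6.5/3 = 2.1667
  S[X_2,X_2] = ((2.25)·(2.25) + (0.25)·(0.25) + (-2.75)·(-2.75) + (0.25)·(0.25)) / 3 = 12.75/3 = 4.25
  S[X_2,X_3] = ((2.25)·(-1.25) + (0.25)·(1.75) + (-2.75)·(2.75) + (0.25)·(-3.25)) / 3 = -10.75/3 = -3.5833
  S[X_3,X_3] = ((-1.25)·(-1.25) + (1.75)·(1.75) + (2.75)·(2.75) + (-3.25)·(-3.25)) / 3 = 22.75/3 = 7.5833

S is symmetric (S[j,i] = S[i,j]). Assembling:

S = [[3, -2.8333, 2.1667],
 [-2.8333, 4.25, -3.5833],
 [2.1667, -3.5833, 7.5833]]


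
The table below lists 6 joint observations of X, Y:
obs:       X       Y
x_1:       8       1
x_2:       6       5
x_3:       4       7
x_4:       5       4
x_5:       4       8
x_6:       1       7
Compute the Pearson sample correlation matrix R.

Step 1 — column means:
  mean(X) = (8 + 6 + 4 + 5 + 4 + 1) / 6 = 28/6 = 4.6667
  mean(Y) = (1 + 5 + 7 + 4 + 8 + 7) / 6 = 32/6 = 5.3333

Step 2 — sample variances and covariances s[i,j] = (1/(n-1)) · Σ_k (x_{k,i} - mean_i) · (x_{k,j} - mean_j), with n-1 = 5:
  s[X,X] = ((3.3333)·(3.3333) + (1.3333)·(1.3333) + (-0.6667)·(-0.6667) + (0.3333)·(0.3333) + (-0.6667)·(-0.6667) + (-3.6667)·(-3.6667)) / 5 = 27.3333/5 = 5.4667
  s[X,Y] = ((3.3333)·(-4.3333) + (1.3333)·(-0.3333) + (-0.6667)·(1.6667) + (0.3333)·(-1.3333) + (-0.6667)·(2.6667) + (-3.6667)·(1.6667)) / 5 = -24.3333/5 = -4.8667
  s[Y,Y] = ((-4.3333)·(-4.3333) + (-0.3333)·(-0.3333) + (1.6667)·(1.6667) + (-1.3333)·(-1.3333) + (2.6667)·(2.6667) + (1.6667)·(1.6667)) / 5 = 33.3333/5 = 6.6667
  Sample standard deviations s_i = √(s[i,i]):
  s(X) = √(5.4667) = 2.3381
  s(Y) = √(6.6667) = 2.582

Step 3 — r_{ij} = s_{ij} / (s_i · s_j):
  r[X,X] = 1 (diagonal).
  r[X,Y] = -4.8667 / (2.3381 · 2.582) = -4.8667 / 6.0369 = -0.8062
  r[Y,Y] = 1 (diagonal).

R is symmetric with unit diagonal. Assembling:

R = [[1, -0.8062],
 [-0.8062, 1]]


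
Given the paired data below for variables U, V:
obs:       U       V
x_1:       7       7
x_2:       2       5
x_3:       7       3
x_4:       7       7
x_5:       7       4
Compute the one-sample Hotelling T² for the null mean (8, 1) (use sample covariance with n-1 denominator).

Step 1 — sample mean vector:
  mean(U) = (7 + 2 + 7 + 7 + 7) / 5 = 30/5 = 6
  mean(V) = (7 + 5 + 3 + 7 + 4) / 5 = 26/5 = 5.2
  x̄ = (6, 5.2),  deviation x̄ - mu_0 = (6, 5.2) - (8, 1) = (-2, 4.2).

Step 2 — sample covariance matrix, S[i,j] = (1/(n-1)) · Σ_k (x_{k,i} - mean_i) · (x_{k,j} - mean_j), divisor n-1 = 4:
  S[U,U] = ((1)·(1) + (-4)·(-4) + (1)·(1) + (1)·(1) + (1)·(1)) / 4 = 20/4 = 5
  S[U,V] = ((1)·(1.8) + (-4)·(-0.2) + (1)·(-2.2) + (1)·(1.8) + (1)·(-1.2)) / 4 = 1/4 = 0.25
  S[V,V] = ((1.8)·(1.8) + (-0.2)·(-0.2) + (-2.2)·(-2.2) + (1.8)·(1.8) + (-1.2)·(-1.2)) / 4 = 12.8/4 = 3.2
  S = [[5, 0.25],
 [0.25, 3.2]].

Step 3 — invert S. det(S) = 5·3.2 - (0.25)² = 15.9375.
  S^{-1} = (1/det) · [[d, -b], [-b, a]] = [[0.2008, -0.0157],
 [-0.0157, 0.3137]].

Step 4 — quadratic form (x̄ - mu_0)^T · S^{-1} · (x̄ - mu_0):
  S^{-1} · (x̄ - mu_0) = (-0.4675, 1.349),
  (x̄ - mu_0)^T · [...] = (-2)·(-0.4675) + (4.2)·(1.349) = 6.6008.

Step 5 — scale by n: T² = 5 · 6.6008 = 33.0039.

T² ≈ 33.0039


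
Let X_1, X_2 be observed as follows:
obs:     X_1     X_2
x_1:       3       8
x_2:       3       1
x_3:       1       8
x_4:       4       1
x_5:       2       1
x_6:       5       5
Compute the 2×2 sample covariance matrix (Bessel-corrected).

Step 1 — column means:
  mean(X_1) = (3 + 3 + 1 + 4 + 2 + 5) / 6 = 18/6 = 3
  mean(X_2) = (8 + 1 + 8 + 1 + 1 + 5) / 6 = 24/6 = 4

Step 2 — sample covariance S[i,j] = (1/(n-1)) · Σ_k (x_{k,i} - mean_i) · (x_{k,j} - mean_j), with n-1 = 5.
  S[X_1,X_1] = ((0)·(0) + (0)·(0) + (-2)·(-2) + (1)·(1) + (-1)·(-1) + (2)·(2)) / 5 = 10/5 = 2
  S[X_1,X_2] = ((0)·(4) + (0)·(-3) + (-2)·(4) + (1)·(-3) + (-1)·(-3) + (2)·(1)) / 5 = -6/5 = -1.2
  S[X_2,X_2] = ((4)·(4) + (-3)·(-3) + (4)·(4) + (-3)·(-3) + (-3)·(-3) + (1)·(1)) / 5 = 60/5 = 12

S is symmetric (S[j,i] = S[i,j]). Assembling:

S = [[2, -1.2],
 [-1.2, 12]]


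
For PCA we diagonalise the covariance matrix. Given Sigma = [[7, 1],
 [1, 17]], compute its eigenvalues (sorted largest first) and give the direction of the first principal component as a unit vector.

Step 1 — characteristic polynomial of 2×2 Sigma:
  det(Sigma - λI) = λ² - trace · λ + det = 0.
  trace = 7 + 17 = 24, det = 7·17 - (1)² = 118.
Step 2 — discriminant:
  Δ = trace² - 4·det = 576 - 472 = 104.
Step 3 — eigenvalues:
  λ = (trace ± √Δ)/2 = (24 ± 10.198)/2,
  λ_1 = 17.099,  λ_2 = 6.901.

Step 4 — unit eigenvector for λ_1: solve (Sigma - λ_1 I)v = 0. First row:
  (7 - 17.099)·v_x + (1)·v_y = 0, i.e. (-10.099)·v_x + (1)·v_y = 0,
  so v ∝ (b, λ_1 - a) = (1, 10.099) = u.
  ||u|| = √((1)² + (10.099)²) = √(102.9902) ≈ 10.1484,
  v_1 = u/||u|| ≈ (0.0985, 0.9951) (||v_1|| = 1).

λ_1 = 17.099,  λ_2 = 6.901;  v_1 ≈ (0.0985, 0.9951)


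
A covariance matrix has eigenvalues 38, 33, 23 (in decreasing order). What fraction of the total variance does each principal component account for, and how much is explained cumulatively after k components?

Step 1 — total variance = trace(Sigma) = Σ λ_i = 38 + 33 + 23 = 94.

Step 2 — fraction explained by component i = λ_i / Σ λ:
  PC1: 38/94 = 0.4043
  PC2: 33/94 = 0.3511
  PC3: 23/94 = 0.2447

Step 3 — cumulative fraction after k components = (λ_1 + ... + λ_k) / Σ λ:
  k = 1: 38/94 = 0.4043
  k = 2: (38 + 33)/94 = 71/94 = 0.7553
  k = 3: (38 + 33 + 23)/94 = 94/94 = 1

Summary (fraction, with percent):

explained: PC1 0.4043 (40.43%), PC2 0.3511 (35.11%), PC3 0.2447 (24.47%);  cumulative: 0.4043, 0.7553, 1


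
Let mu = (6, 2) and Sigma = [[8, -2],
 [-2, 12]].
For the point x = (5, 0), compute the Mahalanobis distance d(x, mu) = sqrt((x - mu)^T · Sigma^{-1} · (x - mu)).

Step 1 — centre the observation: (x - mu) = (-1, -2).

Step 2 — invert Sigma. det(Sigma) = 8·12 - (-2)² = 92.
  Sigma^{-1} = (1/det) · [[d, -b], [-b, a]] = [[0.1304, 0.0217],
 [0.0217, 0.087]].

Step 3 — form the quadratic (x - mu)^T · Sigma^{-1} · (x - mu):
  Sigma^{-1} · (x - mu) = (-0.1739, -0.1957).
  (x - mu)^T · [Sigma^{-1} · (x - mu)] = (-1)·(-0.1739) + (-2)·(-0.1957) = 0.5652.

Step 4 — take square root: d = √(0.5652) ≈ 0.7518.

d(x, mu) = √(0.5652) ≈ 0.7518


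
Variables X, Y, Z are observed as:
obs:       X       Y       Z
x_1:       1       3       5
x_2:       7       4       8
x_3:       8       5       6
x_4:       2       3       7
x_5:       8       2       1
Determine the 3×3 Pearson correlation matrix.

Step 1 — column means:
  mean(X) = (1 + 7 + 8 + 2 + 8) / 5 = 26/5 = 5.2
  mean(Y) = (3 + 4 + 5 + 3 + 2) / 5 = 17/5 = 3.4
  mean(Z) = (5 + 8 + 6 + 7 + 1) / 5 = 27/5 = 5.4

Step 2 — sample variances and covariances s[i,j] = (1/(n-1)) · Σ_k (x_{k,i} - mean_i) · (x_{k,j} - mean_j), with n-1 = 4:
  s[X,X] = ((-4.2)·(-4.2) + (1.8)·(1.8) + (2.8)·(2.8) + (-3.2)·(-3.2) + (2.8)·(2.8)) / 4 = 46.8/4 = 11.7
  s[X,Y] = ((-4.2)·(-0.4) + (1.8)·(0.6) + (2.8)·(1.6) + (-3.2)·(-0.4) + (2.8)·(-1.4)) / 4 = 4.6/4 = 1.15
  s[X,Z] = ((-4.2)·(-0.4) + (1.8)·(2.6) + (2.8)·(0.6) + (-3.2)·(1.6) + (2.8)·(-4.4)) / 4 = -9.4/4 = -2.35
  s[Y,Y] = ((-0.4)·(-0.4) + (0.6)·(0.6) + (1.6)·(1.6) + (-0.4)·(-0.4) + (-1.4)·(-1.4)) / 4 = 5.2/4 = 1.3
  s[Y,Z] = ((-0.4)·(-0.4) + (0.6)·(2.6) + (1.6)·(0.6) + (-0.4)·(1.6) + (-1.4)·(-4.4)) / 4 = 8.2/4 = 2.05
  s[Z,Z] = ((-0.4)·(-0.4) + (2.6)·(2.6) + (0.6)·(0.6) + (1.6)·(1.6) + (-4.4)·(-4.4)) / 4 = 29.2/4 = 7.3
  Sample standard deviations s_i = √(s[i,i]):
  s(X) = √(11.7) = 3.4205
  s(Y) = √(1.3) = 1.1402
  s(Z) = √(7.3) = 2.7019

Step 3 — r_{ij} = s_{ij} / (s_i · s_j):
  r[X,X] = 1 (diagonal).
  r[X,Y] = 1.15 / (3.4205 · 1.1402) = 1.15 / 3.9 = 0.2949
  r[X,Z] = -2.35 / (3.4205 · 2.7019) = -2.35 / 9.2418 = -0.2543
  r[Y,Y] = 1 (diagonal).
  r[Y,Z] = 2.05 / (1.1402 · 2.7019) = 2.05 / 3.0806 = 0.6655
  r[Z,Z] = 1 (diagonal).

R is symmetric with unit diagonal. Assembling:

R = [[1, 0.2949, -0.2543],
 [0.2949, 1, 0.6655],
 [-0.2543, 0.6655, 1]]


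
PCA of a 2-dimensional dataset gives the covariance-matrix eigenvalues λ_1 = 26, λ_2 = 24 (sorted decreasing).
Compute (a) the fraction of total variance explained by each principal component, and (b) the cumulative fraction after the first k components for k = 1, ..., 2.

Step 1 — total variance = trace(Sigma) = Σ λ_i = 26 + 24 = 50.

Step 2 — fraction explained by component i = λ_i / Σ λ:
  PC1: 26/50 = 0.52
  PC2: 24/50 = 0.48

Step 3 — cumulative fraction after k components = (λ_1 + ... + λ_k) / Σ λ:
  k = 1: 26/50 = 0.52
  k = 2: (26 + 24)/50 = 50/50 = 1

Summary (fraction, with percent):

explained: PC1 0.52 (52%), PC2 0.48 (48%);  cumulative: 0.52, 1


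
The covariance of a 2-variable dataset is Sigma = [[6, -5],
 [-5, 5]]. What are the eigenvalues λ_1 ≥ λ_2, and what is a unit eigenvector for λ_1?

Step 1 — characteristic polynomial of 2×2 Sigma:
  det(Sigma - λI) = λ² - trace · λ + det = 0.
  trace = 6 + 5 = 11, det = 6·5 - (-5)² = 5.
Step 2 — discriminant:
  Δ = trace² - 4·det = 121 - 20 = 101.
Step 3 — eigenvalues:
  λ = (trace ± √Δ)/2 = (11 ± 10.0499)/2,
  λ_1 = 10.5249,  λ_2 = 0.4751.

Step 4 — unit eigenvector for λ_1: solve (Sigma - λ_1 I)v = 0. First row:
  (6 - 10.5249)·v_x + (-5)·v_y = 0, i.e. (-4.5249)·v_x + (-5)·v_y = 0,
  so v ∝ (b, λ_1 - a) = (-5, 4.5249); multiply by -1 so the first entry is positive: u = (5, -4.5249).
  ||u|| = √((5)² + (-4.5249)²) = √(45.4751) ≈ 6.7435,
  v_1 = u/||u|| ≈ (0.7415, -0.671) (||v_1|| = 1).

λ_1 = 10.5249,  λ_2 = 0.4751;  v_1 ≈ (0.7415, -0.671)


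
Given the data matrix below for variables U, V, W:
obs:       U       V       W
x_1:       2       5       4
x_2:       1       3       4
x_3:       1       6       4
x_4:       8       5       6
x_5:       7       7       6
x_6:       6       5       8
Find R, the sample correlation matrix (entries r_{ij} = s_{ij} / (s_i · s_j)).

Step 1 — column means:
  mean(U) = (2 + 1 + 1 + 8 + 7 + 6) / 6 = 25/6 = 4.1667
  mean(V) = (5 + 3 + 6 + 5 + 7 + 5) / 6 = 31/6 = 5.1667
  mean(W) = (4 + 4 + 4 + 6 + 6 + 8) / 6 = 32/6 = 5.3333

Step 2 — sample variances and covariances s[i,j] = (1/(n-1)) · Σ_k (x_{k,i} - mean_i) · (x_{k,j} - mean_j), with n-1 = 5:
  s[U,U] = ((-2.1667)·(-2.1667) + (-3.1667)·(-3.1667) + (-3.1667)·(-3.1667) + (3.8333)·(3.8333) + (2.8333)·(2.8333) + (1.8333)·(1.8333)) / 5 = 50.8333/5 = 10.1667
  s[U,V] = ((-2.1667)·(-0.1667) + (-3.1667)·(-2.1667) + (-3.1667)·(0.8333) + (3.8333)·(-0.1667) + (2.8333)·(1.8333) + (1.8333)·(-0.1667)) / 5 = 8.8333/5 = 1.7667
  s[U,W] = ((-2.1667)·(-1.3333) + (-3.1667)·(-1.3333) + (-3.1667)·(-1.3333) + (3.8333)·(0.6667) + (2.8333)·(0.6667) + (1.8333)·(2.6667)) / 5 = 20.6667/5 = 4.1333
  s[V,V] = ((-0.1667)·(-0.1667) + (-2.1667)·(-2.1667) + (0.8333)·(0.8333) + (-0.1667)·(-0.1667) + (1.8333)·(1.8333) + (-0.1667)·(-0.1667)) / 5 = 8.8333/5 = 1.7667
  s[V,W] = ((-0.1667)·(-1.3333) + (-2.1667)·(-1.3333) + (0.8333)·(-1.3333) + (-0.1667)·(0.6667) + (1.8333)·(0.6667) + (-0.1667)·(2.6667)) / 5 = 2.6667/5 = 0.5333
  s[W,W] = ((-1.3333)·(-1.3333) + (-1.3333)·(-1.3333) + (-1.3333)·(-1.3333) + (0.6667)·(0.6667) + (0.6667)·(0.6667) + (2.6667)·(2.6667)) / 5 = 13.3333/5 = 2.6667
  Sample standard deviations s_i = √(s[i,i]):
  s(U) = √(10.1667) = 3.1885
  s(V) = √(1.7667) = 1.3292
  s(W) = √(2.6667) = 1.633

Step 3 — r_{ij} = s_{ij} / (s_i · s_j):
  r[U,U] = 1 (diagonal).
  r[U,V] = 1.7667 / (3.1885 · 1.3292) = 1.7667 / 4.2381 = 0.4169
  r[U,W] = 4.1333 / (3.1885 · 1.633) = 4.1333 / 5.2068 = 0.7938
  r[V,V] = 1 (diagonal).
  r[V,W] = 0.5333 / (1.3292 · 1.633) = 0.5333 / 2.1705 = 0.2457
  r[W,W] = 1 (diagonal).

R is symmetric with unit diagonal. Assembling:

R = [[1, 0.4169, 0.7938],
 [0.4169, 1, 0.2457],
 [0.7938, 0.2457, 1]]


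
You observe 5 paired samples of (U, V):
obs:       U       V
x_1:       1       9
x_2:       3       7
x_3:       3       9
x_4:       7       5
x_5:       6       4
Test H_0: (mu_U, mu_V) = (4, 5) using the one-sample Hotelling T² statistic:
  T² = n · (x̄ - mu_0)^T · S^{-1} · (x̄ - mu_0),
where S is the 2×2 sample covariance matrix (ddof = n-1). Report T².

Step 1 — sample mean vector:
  mean(U) = (1 + 3 + 3 + 7 + 6) / 5 = 20/5 = 4
  mean(V) = (9 + 7 + 9 + 5 + 4) / 5 = 34/5 = 6.8
  x̄ = (4, 6.8),  deviation x̄ - mu_0 = (4, 6.8) - (4, 5) = (0, 1.8).

Step 2 — sample covariance matrix, S[i,j] = (1/(n-1)) · Σ_k (x_{k,i} - mean_i) · (x_{k,j} - mean_j), divisor n-1 = 4:
  S[U,U] = ((-3)·(-3) + (-1)·(-1) + (-1)·(-1) + (3)·(3) + (2)·(2)) / 4 = 24/4 = 6
  S[U,V] = ((-3)·(2.2) + (-1)·(0.2) + (-1)·(2.2) + (3)·(-1.8) + (2)·(-2.8)) / 4 = -20/4 = -5
  S[V,V] = ((2.2)·(2.2) + (0.2)·(0.2) + (2.2)·(2.2) + (-1.8)·(-1.8) + (-2.8)·(-2.8)) / 4 = 20.8/4 = 5.2
  S = [[6, -5],
 [-5, 5.2]].

Step 3 — invert S. det(S) = 6·5.2 - (-5)² = 6.2.
  S^{-1} = (1/det) · [[d, -b], [-b, a]] = [[0.8387, 0.8065],
 [0.8065, 0.9677]].

Step 4 — quadratic form (x̄ - mu_0)^T · S^{-1} · (x̄ - mu_0):
  S^{-1} · (x̄ - mu_0) = (1.4516, 1.7419),
  (x̄ - mu_0)^T · [...] = (0)·(1.4516) + (1.8)·(1.7419) = 3.1355.

Step 5 — scale by n: T² = 5 · 3.1355 = 15.6774.

T² ≈ 15.6774


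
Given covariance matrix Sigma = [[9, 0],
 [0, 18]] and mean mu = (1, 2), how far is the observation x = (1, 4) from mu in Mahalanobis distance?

Step 1 — centre the observation: (x - mu) = (0, 2).

Step 2 — invert Sigma. det(Sigma) = 9·18 - (0)² = 162.
  Sigma^{-1} = (1/det) · [[d, -b], [-b, a]] = [[0.1111, 0],
 [0, 0.0556]].

Step 3 — form the quadratic (x - mu)^T · Sigma^{-1} · (x - mu):
  Sigma^{-1} · (x - mu) = (0, 0.1111).
  (x - mu)^T · [Sigma^{-1} · (x - mu)] = (0)·(0) + (2)·(0.1111) = 0.2222.

Step 4 — take square root: d = √(0.2222) ≈ 0.4714.

d(x, mu) = √(0.2222) ≈ 0.4714


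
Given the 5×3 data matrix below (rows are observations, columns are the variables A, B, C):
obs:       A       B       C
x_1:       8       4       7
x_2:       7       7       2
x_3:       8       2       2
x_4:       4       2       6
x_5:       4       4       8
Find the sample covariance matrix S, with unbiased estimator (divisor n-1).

Step 1 — column means:
  mean(A) = (8 + 7 + 8 + 4 + 4) / 5 = 31/5 = 6.2
  mean(B) = (4 + 7 + 2 + 2 + 4) / 5 = 19/5 = 3.8
  mean(C) = (7 + 2 + 2 + 6 + 8) / 5 = 25/5 = 5

Step 2 — sample covariance S[i,j] = (1/(n-1)) · Σ_k (x_{k,i} - mean_i) · (x_{k,j} - mean_j), with n-1 = 4.
  S[A,A] = ((1.8)·(1.8) + (0.8)·(0.8) + (1.8)·(1.8) + (-2.2)·(-2.2) + (-2.2)·(-2.2)) / 4 = 16.8/4 = 4.2
  S[A,B] = ((1.8)·(0.2) + (0.8)·(3.2) + (1.8)·(-1.8) + (-2.2)·(-1.8) + (-2.2)·(0.2)) / 4 = 3.2/4 = 0.8
  S[A,C] = ((1.8)·(2) + (0.8)·(-3) + (1.8)·(-3) + (-2.2)·(1) + (-2.2)·(3)) / 4 = -13/4 = -3.25
  S[B,B] = ((0.2)·(0.2) + (3.2)·(3.2) + (-1.8)·(-1.8) + (-1.8)·(-1.8) + (0.2)·(0.2)) / 4 = 16.8/4 = 4.2
  S[B,C] = ((0.2)·(2) + (3.2)·(-3) + (-1.8)·(-3) + (-1.8)·(1) + (0.2)·(3)) / 4 = -5/4 = -1.25
  S[C,C] = ((2)·(2) + (-3)·(-3) + (-3)·(-3) + (1)·(1) + (3)·(3)) / 4 = 32/4 = 8

S is symmetric (S[j,i] = S[i,j]). Assembling:

S = [[4.2, 0.8, -3.25],
 [0.8, 4.2, -1.25],
 [-3.25, -1.25, 8]]


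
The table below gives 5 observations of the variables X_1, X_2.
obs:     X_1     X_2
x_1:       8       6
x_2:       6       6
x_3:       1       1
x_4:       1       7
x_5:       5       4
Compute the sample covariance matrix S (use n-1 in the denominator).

Step 1 — column means:
  mean(X_1) = (8 + 6 + 1 + 1 + 5) / 5 = 21/5 = 4.2
  mean(X_2) = (6 + 6 + 1 + 7 + 4) / 5 = 24/5 = 4.8

Step 2 — sample covariance S[i,j] = (1/(n-1)) · Σ_k (x_{k,i} - mean_i) · (x_{k,j} - mean_j), with n-1 = 4.
  S[X_1,X_1] = ((3.8)·(3.8) + (1.8)·(1.8) + (-3.2)·(-3.2) + (-3.2)·(-3.2) + (0.8)·(0.8)) / 4 = 38.8/4 = 9.7
  S[X_1,X_2] = ((3.8)·(1.2) + (1.8)·(1.2) + (-3.2)·(-3.8) + (-3.2)·(2.2) + (0.8)·(-0.8)) / 4 = 11.2/4 = 2.8
  S[X_2,X_2] = ((1.2)·(1.2) + (1.2)·(1.2) + (-3.8)·(-3.8) + (2.2)·(2.2) + (-0.8)·(-0.8)) / 4 = 22.8/4 = 5.7

S is symmetric (S[j,i] = S[i,j]). Assembling:

S = [[9.7, 2.8],
 [2.8, 5.7]]


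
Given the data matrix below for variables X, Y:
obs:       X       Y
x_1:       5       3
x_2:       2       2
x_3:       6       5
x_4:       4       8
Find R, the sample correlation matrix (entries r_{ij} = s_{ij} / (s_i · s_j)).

Step 1 — column means:
  mean(X) = (5 + 2 + 6 + 4) / 4 = 17/4 = 4.25
  mean(Y) = (3 + 2 + 5 + 8) / 4 = 18/4 = 4.5

Step 2 — sample variances and covariances s[i,j] = (1/(n-1)) · Σ_k (x_{k,i} - mean_i) · (x_{k,j} - mean_j), with n-1 = 3:
  s[X,X] = ((0.75)·(0.75) + (-2.25)·(-2.25) + (1.75)·(1.75) + (-0.25)·(-0.25)) / 3 = 8.75/3 = 2.9167
  s[X,Y] = ((0.75)·(-1.5) + (-2.25)·(-2.5) + (1.75)·(0.5) + (-0.25)·(3.5)) / 3 = 4.5/3 = 1.5
  s[Y,Y] = ((-1.5)·(-1.5) + (-2.5)·(-2.5) + (0.5)·(0.5) + (3.5)·(3.5)) / 3 = 21/3 = 7
  Sample standard deviations s_i = √(s[i,i]):
  s(X) = √(2.9167) = 1.7078
  s(Y) = √(7) = 2.6458

Step 3 — r_{ij} = s_{ij} / (s_i · s_j):
  r[X,X] = 1 (diagonal).
  r[X,Y] = 1.5 / (1.7078 · 2.6458) = 1.5 / 4.5185 = 0.332
  r[Y,Y] = 1 (diagonal).

R is symmetric with unit diagonal. Assembling:

R = [[1, 0.332],
 [0.332, 1]]


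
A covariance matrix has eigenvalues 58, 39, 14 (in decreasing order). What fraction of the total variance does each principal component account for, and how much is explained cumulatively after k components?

Step 1 — total variance = trace(Sigma) = Σ λ_i = 58 + 39 + 14 = 111.

Step 2 — fraction explained by component i = λ_i / Σ λ:
  PC1: 58/111 = 0.5225
  PC2: 39/111 = 0.3514
  PC3: 14/111 = 0.1261

Step 3 — cumulative fraction after k components = (λ_1 + ... + λ_k) / Σ λ:
  k = 1: 58/111 = 0.5225
  k = 2: (58 + 39)/111 = 97/111 = 0.8739
  k = 3: (58 + 39 + 14)/111 = 111/111 = 1

Summary (fraction, with percent):

explained: PC1 0.5225 (52.25%), PC2 0.3514 (35.14%), PC3 0.1261 (12.61%);  cumulative: 0.5225, 0.8739, 1


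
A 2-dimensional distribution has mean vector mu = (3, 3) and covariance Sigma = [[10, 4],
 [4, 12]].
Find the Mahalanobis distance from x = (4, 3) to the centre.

Step 1 — centre the observation: (x - mu) = (1, 0).

Step 2 — invert Sigma. det(Sigma) = 10·12 - (4)² = 104.
  Sigma^{-1} = (1/det) · [[d, -b], [-b, a]] = [[0.1154, -0.0385],
 [-0.0385, 0.0962]].

Step 3 — form the quadratic (x - mu)^T · Sigma^{-1} · (x - mu):
  Sigma^{-1} · (x - mu) = (0.1154, -0.0385).
  (x - mu)^T · [Sigma^{-1} · (x - mu)] = (1)·(0.1154) + (0)·(-0.0385) = 0.1154.

Step 4 — take square root: d = √(0.1154) ≈ 0.3397.

d(x, mu) = √(0.1154) ≈ 0.3397


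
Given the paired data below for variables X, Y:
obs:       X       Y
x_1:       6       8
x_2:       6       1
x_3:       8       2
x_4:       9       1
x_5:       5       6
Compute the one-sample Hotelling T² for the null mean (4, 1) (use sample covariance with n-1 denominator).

Step 1 — sample mean vector:
  mean(X) = (6 + 6 + 8 + 9 + 5) / 5 = 34/5 = 6.8
  mean(Y) = (8 + 1 + 2 + 1 + 6) / 5 = 18/5 = 3.6
  x̄ = (6.8, 3.6),  deviation x̄ - mu_0 = (6.8, 3.6) - (4, 1) = (2.8, 2.6).

Step 2 — sample covariance matrix, S[i,j] = (1/(n-1)) · Σ_k (x_{k,i} - mean_i) · (x_{k,j} - mean_j), divisor n-1 = 4:
  S[X,X] = ((-0.8)·(-0.8) + (-0.8)·(-0.8) + (1.2)·(1.2) + (2.2)·(2.2) + (-1.8)·(-1.8)) / 4 = 10.8/4 = 2.7
  S[X,Y] = ((-0.8)·(4.4) + (-0.8)·(-2.6) + (1.2)·(-1.6) + (2.2)·(-2.6) + (-1.8)·(2.4)) / 4 = -13.4/4 = -3.35
  S[Y,Y] = ((4.4)·(4.4) + (-2.6)·(-2.6) + (-1.6)·(-1.6) + (-2.6)·(-2.6) + (2.4)·(2.4)) / 4 = 41.2/4 = 10.3
  S = [[2.7, -3.35],
 [-3.35, 10.3]].

Step 3 — invert S. det(S) = 2.7·10.3 - (-3.35)² = 16.5875.
  S^{-1} = (1/det) · [[d, -b], [-b, a]] = [[0.6209, 0.202],
 [0.202, 0.1628]].

Step 4 — quadratic form (x̄ - mu_0)^T · S^{-1} · (x̄ - mu_0):
  S^{-1} · (x̄ - mu_0) = (2.2638, 0.9887),
  (x̄ - mu_0)^T · [...] = (2.8)·(2.2638) + (2.6)·(0.9887) = 8.9091.

Step 5 — scale by n: T² = 5 · 8.9091 = 44.5456.

T² ≈ 44.5456


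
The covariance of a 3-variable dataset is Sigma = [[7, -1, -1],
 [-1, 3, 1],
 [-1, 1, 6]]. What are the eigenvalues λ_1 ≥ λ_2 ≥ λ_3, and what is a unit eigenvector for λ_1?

Step 1 — characteristic polynomial p(λ) = det(λI - Sigma) = λ³ - tr·λ² + c_1·λ - det, where tr = trace, c_1 = sum of the principal 2×2 minors, det = det(Sigma):
  tr = 7 + 3 + 6 = 16,
  c_1 = (7·3 - (-1)²) + (7·6 - (-1)²) + (3·6 - (1)²) = 20 + 41 + 17 = 78,
  det = 7·(3·6 - (1)²) - (-1)·((-1)·6 - (1)·(-1)) + (-1)·((-1)·(1) - 3·(-1)) = 7·(17) - (-1)·(-5) + (-1)·(2) = 112.
  So p(λ) = λ³ - 16λ² + 78λ - 112.
Step 2 — look for an integer root (rational root theorem: any rational root is an integer divisor of 112). Testing λ = 8:
  p(8) = 512 - 1024 + 624 - 112 = 0  ✓
  Dividing out (λ - 8): p(λ) = (λ - 8)(λ² - 8λ + 14).
Step 3 — remaining eigenvalues from the quadratic λ² - 8λ + 14 = 0:
  Δ = 8² - 4·14 = 64 - 56 = 8,  λ = (8 ± √8)/2 = (8 ± 2.8284)/2 ≈ 5.4142 or 2.5858.
  Sorted: λ_1 = 8,  λ_2 = 5.4142,  λ_3 = 2.5858  (check: sum = 16 = tr ✓).

Step 4 — unit eigenvector for λ_1 = 8: v spans the null space of (Sigma - λ_1 I), whose rows are
  r_1 = (-1, -1, -1),  r_2 = (-1, -5, 1),  r_3 = (-1, 1, -2).
  v is orthogonal to every row, so take v ∝ r_1 × r_2 = ((-1)·(1) - (-1)·(-5), (-1)·(-1) - (-1)·(1), (-1)·(-5) - (-1)·(-1)) = (-6, 2, 4).
  Rescale (divide by 2; multiply by -1 so the first nonzero entry is positive): u = (3, -1, -2).
  ||u|| = √((3)² + (-1)² + (-2)²) = √(14) ≈ 3.7417,  v_1 = u/||u|| ≈ (0.8018, -0.2673, -0.5345) (||v_1|| = 1).

λ_1 = 8,  λ_2 = 5.4142,  λ_3 = 2.5858;  v_1 ≈ (0.8018, -0.2673, -0.5345)


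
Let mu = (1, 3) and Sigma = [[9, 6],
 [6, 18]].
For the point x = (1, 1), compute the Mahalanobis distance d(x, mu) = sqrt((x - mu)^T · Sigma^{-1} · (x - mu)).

Step 1 — centre the observation: (x - mu) = (0, -2).

Step 2 — invert Sigma. det(Sigma) = 9·18 - (6)² = 126.
  Sigma^{-1} = (1/det) · [[d, -b], [-b, a]] = [[0.1429, -0.0476],
 [-0.0476, 0.0714]].

Step 3 — form the quadratic (x - mu)^T · Sigma^{-1} · (x - mu):
  Sigma^{-1} · (x - mu) = (0.0952, -0.1429).
  (x - mu)^T · [Sigma^{-1} · (x - mu)] = (0)·(0.0952) + (-2)·(-0.1429) = 0.2857.

Step 4 — take square root: d = √(0.2857) ≈ 0.5345.

d(x, mu) = √(0.2857) ≈ 0.5345


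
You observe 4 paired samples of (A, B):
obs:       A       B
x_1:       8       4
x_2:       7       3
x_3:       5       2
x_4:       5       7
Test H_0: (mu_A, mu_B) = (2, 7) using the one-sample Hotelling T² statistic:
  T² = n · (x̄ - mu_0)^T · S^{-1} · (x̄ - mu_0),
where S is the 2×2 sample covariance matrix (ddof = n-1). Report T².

Step 1 — sample mean vector:
  mean(A) = (8 + 7 + 5 + 5) / 4 = 25/4 = 6.25
  mean(B) = (4 + 3 + 2 + 7) / 4 = 16/4 = 4
  x̄ = (6.25, 4),  deviation x̄ - mu_0 = (6.25, 4) - (2, 7) = (4.25, -3).

Step 2 — sample covariance matrix, S[i,j] = (1/(n-1)) · Σ_k (x_{k,i} - mean_i) · (x_{k,j} - mean_j), divisor n-1 = 3:
  S[A,A] = ((1.75)·(1.75) + (0.75)·(0.75) + (-1.25)·(-1.25) + (-1.25)·(-1.25)) / 3 = 6.75/3 = 2.25
  S[A,B] = ((1.75)·(0) + (0.75)·(-1) + (-1.25)·(-2) + (-1.25)·(3)) / 3 = -2/3 = -0.6667
  S[B,B] = ((0)·(0) + (-1)·(-1) + (-2)·(-2) + (3)·(3)) / 3 = 14/3 = 4.6667
  S = [[2.25, -0.6667],
 [-0.6667, 4.6667]].

Step 3 — invert S. det(S) = 2.25·4.6667 - (-0.6667)² = 10.0556.
  S^{-1} = (1/det) · [[d, -b], [-b, a]] = [[0.4641, 0.0663],
 [0.0663, 0.2238]].

Step 4 — quadratic form (x̄ - mu_0)^T · S^{-1} · (x̄ - mu_0):
  S^{-1} · (x̄ - mu_0) = (1.7735, -0.3895),
  (x̄ - mu_0)^T · [...] = (4.25)·(1.7735) + (-3)·(-0.3895) = 8.7058.

Step 5 — scale by n: T² = 4 · 8.7058 = 34.8232.

T² ≈ 34.8232


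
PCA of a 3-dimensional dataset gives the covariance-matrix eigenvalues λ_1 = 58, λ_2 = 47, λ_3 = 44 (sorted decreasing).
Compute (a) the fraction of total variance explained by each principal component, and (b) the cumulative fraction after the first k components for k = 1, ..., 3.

Step 1 — total variance = trace(Sigma) = Σ λ_i = 58 + 47 + 44 = 149.

Step 2 — fraction explained by component i = λ_i / Σ λ:
  PC1: 58/149 = 0.3893
  PC2: 47/149 = 0.3154
  PC3: 44/149 = 0.2953

Step 3 — cumulative fraction after k components = (λ_1 + ... + λ_k) / Σ λ:
  k = 1: 58/149 = 0.3893
  k = 2: (58 + 47)/149 = 105/149 = 0.7047
  k = 3: (58 + 47 + 44)/149 = 149/149 = 1

Summary (fraction, with percent):

explained: PC1 0.3893 (38.93%), PC2 0.3154 (31.54%), PC3 0.2953 (29.53%);  cumulative: 0.3893, 0.7047, 1


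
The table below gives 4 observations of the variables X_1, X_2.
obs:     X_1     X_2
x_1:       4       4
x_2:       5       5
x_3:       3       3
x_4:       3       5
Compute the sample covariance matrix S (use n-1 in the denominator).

Step 1 — column means:
  mean(X_1) = (4 + 5 + 3 + 3) / 4 = 15/4 = 3.75
  mean(X_2) = (4 + 5 + 3 + 5) / 4 = 17/4 = 4.25

Step 2 — sample covariance S[i,j] = (1/(n-1)) · Σ_k (x_{k,i} - mean_i) · (x_{k,j} - mean_j), with n-1 = 3.
  S[X_1,X_1] = ((0.25)·(0.25) + (1.25)·(1.25) + (-0.75)·(-0.75) + (-0.75)·(-0.75)) / 3 = 2.75/3 = 0.9167
  S[X_1,X_2] = ((0.25)·(-0.25) + (1.25)·(0.75) + (-0.75)·(-1.25) + (-0.75)·(0.75)) / 3 = 1.25/3 = 0.4167
  S[X_2,X_2] = ((-0.25)·(-0.25) + (0.75)·(0.75) + (-1.25)·(-1.25) + (0.75)·(0.75)) / 3 = 2.75/3 = 0.9167

S is symmetric (S[j,i] = S[i,j]). Assembling:

S = [[0.9167, 0.4167],
 [0.4167, 0.9167]]


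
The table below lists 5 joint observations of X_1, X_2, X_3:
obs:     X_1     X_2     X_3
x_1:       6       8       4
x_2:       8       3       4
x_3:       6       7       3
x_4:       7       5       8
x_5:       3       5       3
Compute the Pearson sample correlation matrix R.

Step 1 — column means:
  mean(X_1) = (6 + 8 + 6 + 7 + 3) / 5 = 30/5 = 6
  mean(X_2) = (8 + 3 + 7 + 5 + 5) / 5 = 28/5 = 5.6
  mean(X_3) = (4 + 4 + 3 + 8 + 3) / 5 = 22/5 = 4.4

Step 2 — sample variances and covariances s[i,j] = (1/(n-1)) · Σ_k (x_{k,i} - mean_i) · (x_{k,j} - mean_j), with n-1 = 4:
  s[X_1,X_1] = ((0)·(0) + (2)·(2) + (0)·(0) + (1)·(1) + (-3)·(-3)) / 4 = 14/4 = 3.5
  s[X_1,X_2] = ((0)·(2.4) + (2)·(-2.6) + (0)·(1.4) + (1)·(-0.6) + (-3)·(-0.6)) / 4 = -4/4 = -1
  s[X_1,X_3] = ((0)·(-0.4) + (2)·(-0.4) + (0)·(-1.4) + (1)·(3.6) + (-3)·(-1.4)) / 4 = 7/4 = 1.75
  s[X_2,X_2] = ((2.4)·(2.4) + (-2.6)·(-2.6) + (1.4)·(1.4) + (-0.6)·(-0.6) + (-0.6)·(-0.6)) / 4 = 15.2/4 = 3.8
  s[X_2,X_3] = ((2.4)·(-0.4) + (-2.6)·(-0.4) + (1.4)·(-1.4) + (-0.6)·(3.6) + (-0.6)·(-1.4)) / 4 = -3.2/4 = -0.8
  s[X_3,X_3] = ((-0.4)·(-0.4) + (-0.4)·(-0.4) + (-1.4)·(-1.4) + (3.6)·(3.6) + (-1.4)·(-1.4)) / 4 = 17.2/4 = 4.3
  Sample standard deviations s_i = √(s[i,i]):
  s(X_1) = √(3.5) = 1.8708
  s(X_2) = √(3.8) = 1.9494
  s(X_3) = √(4.3) = 2.0736

Step 3 — r_{ij} = s_{ij} / (s_i · s_j):
  r[X_1,X_1] = 1 (diagonal).
  r[X_1,X_2] = -1 / (1.8708 · 1.9494) = -1 / 3.6469 = -0.2742
  r[X_1,X_3] = 1.75 / (1.8708 · 2.0736) = 1.75 / 3.8794 = 0.4511
  r[X_2,X_2] = 1 (diagonal).
  r[X_2,X_3] = -0.8 / (1.9494 · 2.0736) = -0.8 / 4.0423 = -0.1979
  r[X_3,X_3] = 1 (diagonal).

R is symmetric with unit diagonal. Assembling:

R = [[1, -0.2742, 0.4511],
 [-0.2742, 1, -0.1979],
 [0.4511, -0.1979, 1]]


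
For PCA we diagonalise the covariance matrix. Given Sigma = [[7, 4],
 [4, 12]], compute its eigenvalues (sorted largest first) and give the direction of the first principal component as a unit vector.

Step 1 — characteristic polynomial of 2×2 Sigma:
  det(Sigma - λI) = λ² - trace · λ + det = 0.
  trace = 7 + 12 = 19, det = 7·12 - (4)² = 68.
Step 2 — discriminant:
  Δ = trace² - 4·det = 361 - 272 = 89.
Step 3 — eigenvalues:
  λ = (trace ± √Δ)/2 = (19 ± 9.434)/2,
  λ_1 = 14.217,  λ_2 = 4.783.

Step 4 — unit eigenvector for λ_1: solve (Sigma - λ_1 I)v = 0. First row:
  (7 - 14.217)·v_x + (4)·v_y = 0, i.e. (-7.217)·v_x + (4)·v_y = 0,
  so v ∝ (b, λ_1 - a) = (4, 7.217) = u.
  ||u|| = √((4)² + (7.217)²) = √(68.085) ≈ 8.2514,
  v_1 = u/||u|| ≈ (0.4848, 0.8746) (||v_1|| = 1).

λ_1 = 14.217,  λ_2 = 4.783;  v_1 ≈ (0.4848, 0.8746)


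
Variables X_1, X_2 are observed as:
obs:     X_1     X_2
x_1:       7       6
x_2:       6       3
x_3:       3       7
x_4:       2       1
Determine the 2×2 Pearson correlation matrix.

Step 1 — column means:
  mean(X_1) = (7 + 6 + 3 + 2) / 4 = 18/4 = 4.5
  mean(X_2) = (6 + 3 + 7 + 1) / 4 = 17/4 = 4.25

Step 2 — sample variances and covariances s[i,j] = (1/(n-1)) · Σ_k (x_{k,i} - mean_i) · (x_{k,j} - mean_j), with n-1 = 3:
  s[X_1,X_1] = ((2.5)·(2.5) + (1.5)·(1.5) + (-1.5)·(-1.5) + (-2.5)·(-2.5)) / 3 = 17/3 = 5.6667
  s[X_1,X_2] = ((2.5)·(1.75) + (1.5)·(-1.25) + (-1.5)·(2.75) + (-2.5)·(-3.25)) / 3 = 6.5/3 = 2.1667
  s[X_2,X_2] = ((1.75)·(1.75) + (-1.25)·(-1.25) + (2.75)·(2.75) + (-3.25)·(-3.25)) / 3 = 22.75/3 = 7.5833
  Sample standard deviations s_i = √(s[i,i]):
  s(X_1) = √(5.6667) = 2.3805
  s(X_2) = √(7.5833) = 2.7538

Step 3 — r_{ij} = s_{ij} / (s_i · s_j):
  r[X_1,X_1] = 1 (diagonal).
  r[X_1,X_2] = 2.1667 / (2.3805 · 2.7538) = 2.1667 / 6.5553 = 0.3305
  r[X_2,X_2] = 1 (diagonal).

R is symmetric with unit diagonal. Assembling:

R = [[1, 0.3305],
 [0.3305, 1]]


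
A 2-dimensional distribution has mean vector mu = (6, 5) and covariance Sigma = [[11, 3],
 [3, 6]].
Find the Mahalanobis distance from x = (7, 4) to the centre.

Step 1 — centre the observation: (x - mu) = (1, -1).

Step 2 — invert Sigma. det(Sigma) = 11·6 - (3)² = 57.
  Sigma^{-1} = (1/det) · [[d, -b], [-b, a]] = [[0.1053, -0.0526],
 [-0.0526, 0.193]].

Step 3 — form the quadratic (x - mu)^T · Sigma^{-1} · (x - mu):
  Sigma^{-1} · (x - mu) = (0.1579, -0.2456).
  (x - mu)^T · [Sigma^{-1} · (x - mu)] = (1)·(0.1579) + (-1)·(-0.2456) = 0.4035.

Step 4 — take square root: d = √(0.4035) ≈ 0.6352.

d(x, mu) = √(0.4035) ≈ 0.6352


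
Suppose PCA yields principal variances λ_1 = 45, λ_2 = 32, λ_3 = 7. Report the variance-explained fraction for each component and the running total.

Step 1 — total variance = trace(Sigma) = Σ λ_i = 45 + 32 + 7 = 84.

Step 2 — fraction explained by component i = λ_i / Σ λ:
  PC1: 45/84 = 0.5357
  PC2: 32/84 = 0.381
  PC3: 7/84 = 0.0833

Step 3 — cumulative fraction after k components = (λ_1 + ... + λ_k) / Σ λ:
  k = 1: 45/84 = 0.5357
  k = 2: (45 + 32)/84 = 77/84 = 0.9167
  k = 3: (45 + 32 + 7)/84 = 84/84 = 1

Summary (fraction, with percent):

explained: PC1 0.5357 (53.57%), PC2 0.381 (38.1%), PC3 0.0833 (8.33%);  cumulative: 0.5357, 0.9167, 1


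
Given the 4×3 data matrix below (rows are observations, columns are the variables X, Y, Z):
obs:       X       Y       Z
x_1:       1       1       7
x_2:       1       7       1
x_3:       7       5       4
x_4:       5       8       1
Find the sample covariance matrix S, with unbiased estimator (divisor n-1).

Step 1 — column means:
  mean(X) = (1 + 1 + 7 + 5) / 4 = 14/4 = 3.5
  mean(Y) = (1 + 7 + 5 + 8) / 4 = 21/4 = 5.25
  mean(Z) = (7 + 1 + 4 + 1) / 4 = 13/4 = 3.25

Step 2 — sample covariance S[i,j] = (1/(n-1)) · Σ_k (x_{k,i} - mean_i) · (x_{k,j} - mean_j), with n-1 = 3.
  S[X,X] = ((-2.5)·(-2.5) + (-2.5)·(-2.5) + (3.5)·(3.5) + (1.5)·(1.5)) / 3 = 27/3 = 9
  S[X,Y] = ((-2.5)·(-4.25) + (-2.5)·(1.75) + (3.5)·(-0.25) + (1.5)·(2.75)) / 3 = 9.5/3 = 3.1667
  S[X,Z] = ((-2.5)·(3.75) + (-2.5)·(-2.25) + (3.5)·(0.75) + (1.5)·(-2.25)) / 3 = -4.5/3 = -1.5
  S[Y,Y] = ((-4.25)·(-4.25) + (1.75)·(1.75) + (-0.25)·(-0.25) + (2.75)·(2.75)) / 3 = 28.75/3 = 9.5833
  S[Y,Z] = ((-4.25)·(3.75) + (1.75)·(-2.25) + (-0.25)·(0.75) + (2.75)·(-2.25)) / 3 = -26.25/3 = -8.75
  S[Z,Z] = ((3.75)·(3.75) + (-2.25)·(-2.25) + (0.75)·(0.75) + (-2.25)·(-2.25)) / 3 = 24.75/3 = 8.25

S is symmetric (S[j,i] = S[i,j]). Assembling:

S = [[9, 3.1667, -1.5],
 [3.1667, 9.5833, -8.75],
 [-1.5, -8.75, 8.25]]


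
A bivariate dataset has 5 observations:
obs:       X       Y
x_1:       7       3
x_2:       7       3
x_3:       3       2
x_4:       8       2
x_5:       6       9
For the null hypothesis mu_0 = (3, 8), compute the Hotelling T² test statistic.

Step 1 — sample mean vector:
  mean(X) = (7 + 7 + 3 + 8 + 6) / 5 = 31/5 = 6.2
  mean(Y) = (3 + 3 + 2 + 2 + 9) / 5 = 19/5 = 3.8
  x̄ = (6.2, 3.8),  deviation x̄ - mu_0 = (6.2, 3.8) - (3, 8) = (3.2, -4.2).

Step 2 — sample covariance matrix, S[i,j] = (1/(n-1)) · Σ_k (x_{k,i} - mean_i) · (x_{k,j} - mean_j), divisor n-1 = 4:
  S[X,X] = ((0.8)·(0.8) + (0.8)·(0.8) + (-3.2)·(-3.2) + (1.8)·(1.8) + (-0.2)·(-0.2)) / 4 = 14.8/4 = 3.7
  S[X,Y] = ((0.8)·(-0.8) + (0.8)·(-0.8) + (-3.2)·(-1.8) + (1.8)·(-1.8) + (-0.2)·(5.2)) / 4 = 0.2/4 = 0.05
  S[Y,Y] = ((-0.8)·(-0.8) + (-0.8)·(-0.8) + (-1.8)·(-1.8) + (-1.8)·(-1.8) + (5.2)·(5.2)) / 4 = 34.8/4 = 8.7
  S = [[3.7, 0.05],
 [0.05, 8.7]].

Step 3 — invert S. det(S) = 3.7·8.7 - (0.05)² = 32.1875.
  S^{-1} = (1/det) · [[d, -b], [-b, a]] = [[0.2703, -0.0016],
 [-0.0016, 0.115]].

Step 4 — quadratic form (x̄ - mu_0)^T · S^{-1} · (x̄ - mu_0):
  S^{-1} · (x̄ - mu_0) = (0.8715, -0.4878),
  (x̄ - mu_0)^T · [...] = (3.2)·(0.8715) + (-4.2)·(-0.4878) = 4.8373.

Step 5 — scale by n: T² = 5 · 4.8373 = 24.1864.

T² ≈ 24.1864
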